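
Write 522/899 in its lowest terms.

18/31

522 = 2 × 3^2 × 29
899 = 29 × 31
gcd(522, 899) = 29.
Divide numerator and denominator by 29: 522/899 = 18/31.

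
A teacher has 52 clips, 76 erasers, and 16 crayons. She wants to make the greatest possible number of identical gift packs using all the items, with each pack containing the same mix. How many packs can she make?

4 packs

The pack count must divide each quantity, so the greatest is gcd(52, 76, 16).
52 = 2^2 × 13
76 = 2^2 × 19
16 = 2^4
gcd(52, 76, 16) = 2^2 = 4.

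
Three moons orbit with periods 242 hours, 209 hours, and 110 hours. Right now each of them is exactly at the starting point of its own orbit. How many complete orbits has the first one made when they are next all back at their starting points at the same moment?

They are all back at their starting positions together after one LCM of the periods.
242 = 2 × 11^2
209 = 11 × 19
110 = 2 × 5 × 11
LCM(242, 209, 110) = 2 × 5 × 11^2 × 19 = 22990.
Orbits for period 242: 22990 / 242 = 95.

95 orbits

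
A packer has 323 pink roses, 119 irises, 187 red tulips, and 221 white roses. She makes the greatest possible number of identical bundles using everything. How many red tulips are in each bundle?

11

Number of bundles = gcd(323, 119, 187, 221).
323 = 17 × 19
119 = 7 × 17
187 = 11 × 17
221 = 13 × 17
gcd(323, 119, 187, 221) = 17.
red tulips per bundle = 187 / 17 = 11.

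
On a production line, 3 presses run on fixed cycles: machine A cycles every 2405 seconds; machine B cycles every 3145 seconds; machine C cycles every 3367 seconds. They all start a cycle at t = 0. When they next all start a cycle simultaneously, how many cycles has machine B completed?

They are all back at their starting positions together after one LCM of the periods.
2405 = 5 × 13 × 37
3145 = 5 × 17 × 37
3367 = 7 × 13 × 37
LCM(2405, 3145, 3367) = 5 × 7 × 13 × 17 × 37 = 286195.
Cycles for period 3145: 286195 / 3145 = 91.

91 cycles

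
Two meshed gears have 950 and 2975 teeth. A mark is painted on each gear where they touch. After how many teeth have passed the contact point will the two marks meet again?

113050 teeth

We need the least common multiple of the intervals.
950 = 2 × 5^2 × 19
2975 = 5^2 × 7 × 17
LCM(950, 2975) = 2 × 5^2 × 7 × 17 × 19 = 113050.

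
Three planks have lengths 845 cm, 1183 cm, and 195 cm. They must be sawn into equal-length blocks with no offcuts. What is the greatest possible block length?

13 cm

This is the greatest common divisor of 845, 1183, and 195.
845 = 5 × 13^2
1183 = 7 × 13^2
195 = 3 × 5 × 13
gcd(845, 1183, 195) = 13.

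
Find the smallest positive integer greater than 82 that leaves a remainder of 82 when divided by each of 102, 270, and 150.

23032

N − 82 must be a common multiple of 102, 270, and 150.
102 = 2 × 3 × 17
270 = 2 × 3^3 × 5
150 = 2 × 3 × 5^2
LCM(102, 270, 150) = 2 × 3^3 × 5^2 × 17 = 22950.
Smallest N > 82 is LCM + 82 = 22950 + 82 = 23032.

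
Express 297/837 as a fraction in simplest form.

297 = 3^3 × 11
837 = 3^3 × 31
gcd(297, 837) = 3^3 = 27.
Divide numerator and denominator by 27: 297/837 = 11/31.

11/31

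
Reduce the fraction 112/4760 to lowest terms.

112 = 2^4 × 7
4760 = 2^3 × 5 × 7 × 17
gcd(112, 4760) = 2^3 × 7 = 56.
Divide numerator and denominator by 56: 112/4760 = 2/85.

2/85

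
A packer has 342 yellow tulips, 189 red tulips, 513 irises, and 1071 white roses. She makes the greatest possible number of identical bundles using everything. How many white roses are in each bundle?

119

Number of bundles = gcd(342, 189, 513, 1071).
342 = 2 × 3^2 × 19
189 = 3^3 × 7
513 = 3^3 × 19
1071 = 3^2 × 7 × 17
gcd(342, 189, 513, 1071) = 3^2 = 9.
white roses per bundle = 1071 / 9 = 119.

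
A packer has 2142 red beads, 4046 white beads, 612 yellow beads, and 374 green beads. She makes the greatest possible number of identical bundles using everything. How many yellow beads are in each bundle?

18

Number of bundles = gcd(2142, 4046, 612, 374).
2142 = 2 × 3^2 × 7 × 17
4046 = 2 × 7 × 17^2
612 = 2^2 × 3^2 × 17
374 = 2 × 11 × 17
gcd(2142, 4046, 612, 374) = 2 × 17 = 34.
yellow beads per bundle = 612 / 34 = 18.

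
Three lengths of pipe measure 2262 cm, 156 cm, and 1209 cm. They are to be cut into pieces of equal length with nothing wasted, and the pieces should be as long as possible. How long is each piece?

The greatest length dividing all of 2262, 156, and 1209 is their gcd.
2262 = 2 × 3 × 13 × 29
156 = 2^2 × 3 × 13
1209 = 3 × 13 × 31
gcd(2262, 156, 1209) = 3 × 13 = 39.

39 cm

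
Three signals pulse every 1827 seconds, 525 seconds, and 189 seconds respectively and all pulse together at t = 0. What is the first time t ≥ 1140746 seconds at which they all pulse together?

1233225 seconds

Joint pulses occur at multiples of LCM(1827, 525, 189).
1827 = 3^2 × 7 × 29
525 = 3 × 5^2 × 7
189 = 3^3 × 7
LCM(1827, 525, 189) = 3^3 × 5^2 × 7 × 29 = 137025.
Smallest multiple of 137025 that is ≥ 1140746: ⌈1140746/137025⌉ × 137025 = 9 × 137025 = 1233225.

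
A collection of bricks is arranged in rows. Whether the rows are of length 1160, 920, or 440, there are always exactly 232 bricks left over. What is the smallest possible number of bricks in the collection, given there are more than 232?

N − 232 must be a common multiple of 1160, 920, and 440.
1160 = 2^3 × 5 × 29
920 = 2^3 × 5 × 23
440 = 2^3 × 5 × 11
LCM(1160, 920, 440) = 2^3 × 5 × 11 × 23 × 29 = 293480.
Smallest N > 232 is LCM + 232 = 293480 + 232 = 293712.

293712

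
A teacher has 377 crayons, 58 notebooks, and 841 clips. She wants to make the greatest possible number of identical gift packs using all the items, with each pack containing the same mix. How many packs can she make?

29 packs

The pack count must divide each quantity, so the greatest is gcd(377, 58, 841).
377 = 13 × 29
58 = 2 × 29
841 = 29^2
gcd(377, 58, 841) = 29.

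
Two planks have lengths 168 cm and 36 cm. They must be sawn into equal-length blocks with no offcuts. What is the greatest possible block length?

12 cm

The block length must divide every plank, so the greatest is gcd(168, 36).
168 = 2^3 × 3 × 7
36 = 2^2 × 3^2
gcd(168, 36) = 2^2 × 3 = 12.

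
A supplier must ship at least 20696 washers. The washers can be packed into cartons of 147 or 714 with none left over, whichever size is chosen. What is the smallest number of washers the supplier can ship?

24990

The number of washers must be a common multiple of 147 and 714, so a multiple of their LCM.
147 = 3 × 7^2
714 = 2 × 3 × 7 × 17
LCM(147, 714) = 2 × 3 × 7^2 × 17 = 4998.
Smallest multiple of 4998 that is ≥ 20696: ⌈20696/4998⌉ × 4998 = 5 × 4998 = 24990.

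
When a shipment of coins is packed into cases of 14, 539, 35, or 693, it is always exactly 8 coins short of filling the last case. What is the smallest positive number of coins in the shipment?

48502

Being 8 short of a full case of size k means N ≡ −8 (mod k), i.e. N + 8 is a multiple of each size.
14 = 2 × 7
539 = 7^2 × 11
35 = 5 × 7
693 = 3^2 × 7 × 11
LCM(14, 539, 35, 693) = 2 × 3^2 × 5 × 7^2 × 11 = 48510.
Smallest positive N is 48510 − 8 = 48502.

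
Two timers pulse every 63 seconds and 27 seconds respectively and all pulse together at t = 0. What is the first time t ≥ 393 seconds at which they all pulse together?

567 seconds

Joint pulses occur at multiples of LCM(63, 27).
63 = 3^2 × 7
27 = 3^3
LCM(63, 27) = 3^3 × 7 = 189.
Smallest multiple of 189 that is ≥ 393: ⌈393/189⌉ × 189 = 3 × 189 = 567.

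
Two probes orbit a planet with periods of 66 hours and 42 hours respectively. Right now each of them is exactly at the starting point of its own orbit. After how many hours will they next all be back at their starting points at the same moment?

462 hours

We need the least common multiple of the intervals.
66 = 2 × 3 × 11
42 = 2 × 3 × 7
LCM(66, 42) = 2 × 3 × 7 × 11 = 462.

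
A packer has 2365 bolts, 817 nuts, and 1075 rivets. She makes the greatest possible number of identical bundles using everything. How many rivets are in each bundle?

25

Number of bundles = gcd(2365, 817, 1075).
2365 = 5 × 11 × 43
817 = 19 × 43
1075 = 5^2 × 43
gcd(2365, 817, 1075) = 43.
rivets per bundle = 1075 / 43 = 25.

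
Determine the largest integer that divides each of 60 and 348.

12

60 = 2^2 × 3 × 5
348 = 2^2 × 3 × 29
gcd(60, 348) = 2^2 × 3 = 12.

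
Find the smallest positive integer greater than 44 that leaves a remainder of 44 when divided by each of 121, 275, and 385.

21219

N − 44 must be a common multiple of 121, 275, and 385.
121 = 11^2
275 = 5^2 × 11
385 = 5 × 7 × 11
LCM(121, 275, 385) = 5^2 × 7 × 11^2 = 21175.
Smallest N > 44 is LCM + 44 = 21175 + 44 = 21219.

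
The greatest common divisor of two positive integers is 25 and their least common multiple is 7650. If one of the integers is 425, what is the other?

For two integers, gcd × lcm = product, so the other is (25 × 7650) / 425 = 191250 / 425 = 450.

450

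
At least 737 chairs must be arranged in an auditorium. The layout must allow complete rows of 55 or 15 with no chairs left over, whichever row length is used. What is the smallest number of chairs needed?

The number of chairs must be a common multiple of 55 and 15, so a multiple of their LCM.
55 = 5 × 11
15 = 3 × 5
LCM(55, 15) = 3 × 5 × 11 = 165.
Smallest multiple of 165 that is ≥ 737: ⌈737/165⌉ × 165 = 5 × 165 = 825.

825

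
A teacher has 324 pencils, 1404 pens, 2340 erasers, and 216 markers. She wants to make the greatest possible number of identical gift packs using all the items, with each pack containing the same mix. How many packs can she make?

36 packs

The pack count must divide each quantity, so the greatest is gcd(324, 1404, 2340, 216).
324 = 2^2 × 3^4
1404 = 2^2 × 3^3 × 13
2340 = 2^2 × 3^2 × 5 × 13
216 = 2^3 × 3^3
gcd(324, 1404, 2340, 216) = 2^2 × 3^2 = 36.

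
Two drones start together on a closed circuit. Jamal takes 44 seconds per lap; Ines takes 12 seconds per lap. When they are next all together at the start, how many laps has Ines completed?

11 laps

They are all back at their starting positions together after one LCM of the periods.
44 = 2^2 × 11
12 = 2^2 × 3
LCM(44, 12) = 2^2 × 3 × 11 = 132.
Laps for period 12: 132 / 12 = 11.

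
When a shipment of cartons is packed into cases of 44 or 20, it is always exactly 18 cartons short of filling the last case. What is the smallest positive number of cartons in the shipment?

202

Being 18 short of a full case of size k means N ≡ −18 (mod k), i.e. N + 18 is a multiple of each size.
44 = 2^2 × 11
20 = 2^2 × 5
LCM(44, 20) = 2^2 × 5 × 11 = 220.
Smallest positive N is 220 − 18 = 202.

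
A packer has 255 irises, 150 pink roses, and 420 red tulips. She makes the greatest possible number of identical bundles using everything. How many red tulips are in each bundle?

Number of bundles = gcd(255, 150, 420).
255 = 3 × 5 × 17
150 = 2 × 3 × 5^2
420 = 2^2 × 3 × 5 × 7
gcd(255, 150, 420) = 3 × 5 = 15.
red tulips per bundle = 420 / 15 = 28.

28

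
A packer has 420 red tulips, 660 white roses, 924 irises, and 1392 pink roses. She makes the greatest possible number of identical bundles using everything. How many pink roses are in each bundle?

Number of bundles = gcd(420, 660, 924, 1392).
420 = 2^2 × 3 × 5 × 7
660 = 2^2 × 3 × 5 × 11
924 = 2^2 × 3 × 7 × 11
1392 = 2^4 × 3 × 29
gcd(420, 660, 924, 1392) = 2^2 × 3 = 12.
pink roses per bundle = 1392 / 12 = 116.

116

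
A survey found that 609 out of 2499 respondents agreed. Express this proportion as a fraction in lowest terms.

609 = 3 × 7 × 29
2499 = 3 × 7^2 × 17
gcd(609, 2499) = 3 × 7 = 21.
Divide numerator and denominator by 21: 609/2499 = 29/119.

29/119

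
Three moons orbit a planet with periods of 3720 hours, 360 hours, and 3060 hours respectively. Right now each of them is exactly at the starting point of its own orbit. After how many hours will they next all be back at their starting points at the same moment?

They coincide at every common multiple of the periods; the first is the LCM.
3720 = 2^3 × 3 × 5 × 31
360 = 2^3 × 3^2 × 5
3060 = 2^2 × 3^2 × 5 × 17
LCM(3720, 360, 3060) = 2^3 × 3^2 × 5 × 17 × 31 = 189720.

189720 hours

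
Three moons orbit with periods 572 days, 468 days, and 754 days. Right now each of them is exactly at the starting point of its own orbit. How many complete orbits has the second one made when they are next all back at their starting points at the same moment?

They are all back at their starting positions together after one LCM of the periods.
572 = 2^2 × 11 × 13
468 = 2^2 × 3^2 × 13
754 = 2 × 13 × 29
LCM(572, 468, 754) = 2^2 × 3^2 × 11 × 13 × 29 = 149292.
Orbits for period 468: 149292 / 468 = 319.

319 orbits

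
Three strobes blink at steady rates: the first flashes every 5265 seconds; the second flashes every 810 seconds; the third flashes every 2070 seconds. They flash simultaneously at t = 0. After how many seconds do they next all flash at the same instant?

The first simultaneous occurrence is after LCM of the individual periods.
5265 = 3^4 × 5 × 13
810 = 2 × 3^4 × 5
2070 = 2 × 3^2 × 5 × 23
LCM(5265, 810, 2070) = 2 × 3^4 × 5 × 13 × 23 = 242190.

242190 seconds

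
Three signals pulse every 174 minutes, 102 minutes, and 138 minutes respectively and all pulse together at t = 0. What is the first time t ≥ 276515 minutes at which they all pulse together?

Joint pulses occur at multiples of LCM(174, 102, 138).
174 = 2 × 3 × 29
102 = 2 × 3 × 17
138 = 2 × 3 × 23
LCM(174, 102, 138) = 2 × 3 × 17 × 23 × 29 = 68034.
Smallest multiple of 68034 that is ≥ 276515: ⌈276515/68034⌉ × 68034 = 5 × 68034 = 340170.

340170 minutes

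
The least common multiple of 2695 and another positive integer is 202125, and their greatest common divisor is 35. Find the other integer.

2625

gcd × lcm = product of the two integers, so the other integer is (35 × 202125) / 2695 = 2625.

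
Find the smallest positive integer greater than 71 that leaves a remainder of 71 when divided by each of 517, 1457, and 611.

N − 71 must be a common multiple of 517, 1457, and 611.
517 = 11 × 47
1457 = 31 × 47
611 = 13 × 47
LCM(517, 1457, 611) = 11 × 13 × 31 × 47 = 208351.
Smallest N > 71 is LCM + 71 = 208351 + 71 = 208422.

208422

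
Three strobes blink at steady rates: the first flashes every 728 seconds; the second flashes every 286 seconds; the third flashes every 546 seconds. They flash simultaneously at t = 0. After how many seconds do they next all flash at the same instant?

24024 seconds

The first simultaneous occurrence is after LCM of the individual periods.
728 = 2^3 × 7 × 13
286 = 2 × 11 × 13
546 = 2 × 3 × 7 × 13
LCM(728, 286, 546) = 2^3 × 3 × 7 × 11 × 13 = 24024.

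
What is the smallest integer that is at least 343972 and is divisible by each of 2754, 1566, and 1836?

479196

The integer must be a common multiple of 2754, 1566, and 1836, so a multiple of their LCM.
2754 = 2 × 3^4 × 17
1566 = 2 × 3^3 × 29
1836 = 2^2 × 3^3 × 17
LCM(2754, 1566, 1836) = 2^2 × 3^4 × 17 × 29 = 159732.
Smallest multiple of 159732 that is ≥ 343972: ⌈343972/159732⌉ × 159732 = 3 × 159732 = 479196.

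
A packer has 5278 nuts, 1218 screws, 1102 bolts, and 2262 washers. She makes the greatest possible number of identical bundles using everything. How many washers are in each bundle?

Number of bundles = gcd(5278, 1218, 1102, 2262).
5278 = 2 × 7 × 13 × 29
1218 = 2 × 3 × 7 × 29
1102 = 2 × 19 × 29
2262 = 2 × 3 × 13 × 29
gcd(5278, 1218, 1102, 2262) = 2 × 29 = 58.
washers per bundle = 2262 / 58 = 39.

39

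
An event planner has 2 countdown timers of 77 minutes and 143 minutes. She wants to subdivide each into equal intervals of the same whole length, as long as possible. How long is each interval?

11 minutes

The interval must divide each timer length; the longest such is the gcd.
77 = 7 × 11
143 = 11 × 13
gcd(77, 143) = 11.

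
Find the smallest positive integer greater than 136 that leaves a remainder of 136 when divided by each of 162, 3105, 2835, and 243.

391366

N − 136 must be a common multiple of 162, 3105, 2835, and 243.
162 = 2 × 3^4
3105 = 3^3 × 5 × 23
2835 = 3^4 × 5 × 7
243 = 3^5
LCM(162, 3105, 2835, 243) = 2 × 3^5 × 5 × 7 × 23 = 391230.
Smallest N > 136 is LCM + 136 = 391230 + 136 = 391366.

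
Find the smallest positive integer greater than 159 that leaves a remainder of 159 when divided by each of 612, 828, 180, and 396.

N − 159 must be a common multiple of 612, 828, 180, and 396.
612 = 2^2 × 3^2 × 17
828 = 2^2 × 3^2 × 23
180 = 2^2 × 3^2 × 5
396 = 2^2 × 3^2 × 11
LCM(612, 828, 180, 396) = 2^2 × 3^2 × 5 × 11 × 17 × 23 = 774180.
Smallest N > 159 is LCM + 159 = 774180 + 159 = 774339.

774339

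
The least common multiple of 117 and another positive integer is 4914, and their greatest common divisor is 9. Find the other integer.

378

gcd × lcm = product of the two integers, so the other integer is (9 × 4914) / 117 = 378.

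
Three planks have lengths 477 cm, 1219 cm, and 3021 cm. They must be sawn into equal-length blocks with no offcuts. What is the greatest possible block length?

This is the greatest common divisor of 477, 1219, and 3021.
477 = 3^2 × 53
1219 = 23 × 53
3021 = 3 × 19 × 53
gcd(477, 1219, 3021) = 53.

53 cm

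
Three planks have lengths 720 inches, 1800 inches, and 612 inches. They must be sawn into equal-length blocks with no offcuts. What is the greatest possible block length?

The block length must divide every plank, so the greatest is gcd(720, 1800, 612).
720 = 2^4 × 3^2 × 5
1800 = 2^3 × 3^2 × 5^2
612 = 2^2 × 3^2 × 17
gcd(720, 1800, 612) = 2^2 × 3^2 = 36.

36 inches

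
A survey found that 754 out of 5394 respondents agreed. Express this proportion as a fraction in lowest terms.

754 = 2 × 13 × 29
5394 = 2 × 3 × 29 × 31
gcd(754, 5394) = 2 × 29 = 58.
Divide numerator and denominator by 58: 754/5394 = 13/93.

13/93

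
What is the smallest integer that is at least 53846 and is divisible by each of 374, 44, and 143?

58344

The integer must be a common multiple of 374, 44, and 143, so a multiple of their LCM.
374 = 2 × 11 × 17
44 = 2^2 × 11
143 = 11 × 13
LCM(374, 44, 143) = 2^2 × 11 × 13 × 17 = 9724.
Smallest multiple of 9724 that is ≥ 53846: ⌈53846/9724⌉ × 9724 = 6 × 9724 = 58344.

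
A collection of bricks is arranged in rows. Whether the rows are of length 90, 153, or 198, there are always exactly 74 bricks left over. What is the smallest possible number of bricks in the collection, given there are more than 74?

N − 74 must be a common multiple of 90, 153, and 198.
90 = 2 × 3^2 × 5
153 = 3^2 × 17
198 = 2 × 3^2 × 11
LCM(90, 153, 198) = 2 × 3^2 × 5 × 11 × 17 = 16830.
Smallest N > 74 is LCM + 74 = 16830 + 74 = 16904.

16904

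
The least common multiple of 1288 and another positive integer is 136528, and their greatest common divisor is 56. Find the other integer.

gcd × lcm = product of the two integers, so the other integer is (56 × 136528) / 1288 = 5936.

5936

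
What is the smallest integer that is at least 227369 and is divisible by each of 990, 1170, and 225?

257400

The integer must be a common multiple of 990, 1170, and 225, so a multiple of their LCM.
990 = 2 × 3^2 × 5 × 11
1170 = 2 × 3^2 × 5 × 13
225 = 3^2 × 5^2
LCM(990, 1170, 225) = 2 × 3^2 × 5^2 × 11 × 13 = 64350.
Smallest multiple of 64350 that is ≥ 227369: ⌈227369/64350⌉ × 64350 = 4 × 64350 = 257400.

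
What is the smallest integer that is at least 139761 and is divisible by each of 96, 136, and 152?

The integer must be a common multiple of 96, 136, and 152, so a multiple of their LCM.
96 = 2^5 × 3
136 = 2^3 × 17
152 = 2^3 × 19
LCM(96, 136, 152) = 2^5 × 3 × 17 × 19 = 31008.
Smallest multiple of 31008 that is ≥ 139761: ⌈139761/31008⌉ × 31008 = 5 × 31008 = 155040.

155040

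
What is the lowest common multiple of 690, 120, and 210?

690 = 2 × 3 × 5 × 23
120 = 2^3 × 3 × 5
210 = 2 × 3 × 5 × 7
LCM(690, 120, 210) = 2^3 × 3 × 5 × 7 × 23 = 19320.

19320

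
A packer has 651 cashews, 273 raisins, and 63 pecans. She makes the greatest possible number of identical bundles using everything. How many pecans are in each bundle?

Number of bundles = gcd(651, 273, 63).
651 = 3 × 7 × 31
273 = 3 × 7 × 13
63 = 3^2 × 7
gcd(651, 273, 63) = 3 × 7 = 21.
pecans per bundle = 63 / 21 = 3.

3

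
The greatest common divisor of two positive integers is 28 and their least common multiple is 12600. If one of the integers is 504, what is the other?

For two integers, gcd × lcm = product, so the other is (28 × 12600) / 504 = 352800 / 504 = 700.

700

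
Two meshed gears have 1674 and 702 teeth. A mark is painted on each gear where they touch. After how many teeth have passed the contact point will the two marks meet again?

21762 teeth

The first simultaneous occurrence is after LCM of the individual periods.
1674 = 2 × 3^3 × 31
702 = 2 × 3^3 × 13
LCM(1674, 702) = 2 × 3^3 × 13 × 31 = 21762.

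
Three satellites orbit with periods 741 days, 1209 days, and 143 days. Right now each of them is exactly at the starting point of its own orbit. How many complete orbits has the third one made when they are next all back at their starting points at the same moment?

They are all back at their starting positions together after one LCM of the periods.
741 = 3 × 13 × 19
1209 = 3 × 13 × 31
143 = 11 × 13
LCM(741, 1209, 143) = 3 × 11 × 13 × 19 × 31 = 252681.
Orbits for period 143: 252681 / 143 = 1767.

1767 orbits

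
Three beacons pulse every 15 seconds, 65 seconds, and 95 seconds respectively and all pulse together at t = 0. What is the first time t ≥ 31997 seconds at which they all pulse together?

33345 seconds

Joint pulses occur at multiples of LCM(15, 65, 95).
15 = 3 × 5
65 = 5 × 13
95 = 5 × 19
LCM(15, 65, 95) = 3 × 5 × 13 × 19 = 3705.
Smallest multiple of 3705 that is ≥ 31997: ⌈31997/3705⌉ × 3705 = 9 × 3705 = 33345.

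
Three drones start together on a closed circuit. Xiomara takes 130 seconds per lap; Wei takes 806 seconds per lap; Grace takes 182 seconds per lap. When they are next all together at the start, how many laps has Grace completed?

All finish a whole number of cycles simultaneously at t = LCM of the periods.
130 = 2 × 5 × 13
806 = 2 × 13 × 31
182 = 2 × 7 × 13
LCM(130, 806, 182) = 2 × 5 × 7 × 13 × 31 = 28210.
Laps for period 182: 28210 / 182 = 155.

155 laps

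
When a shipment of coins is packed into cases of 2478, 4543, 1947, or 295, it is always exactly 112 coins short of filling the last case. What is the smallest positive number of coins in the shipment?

136178

Being 112 short of a full case of size k means N ≡ −112 (mod k), i.e. N + 112 is a multiple of each size.
2478 = 2 × 3 × 7 × 59
4543 = 7 × 11 × 59
1947 = 3 × 11 × 59
295 = 5 × 59
LCM(2478, 4543, 1947, 295) = 2 × 3 × 5 × 7 × 11 × 59 = 136290.
Smallest positive N is 136290 − 112 = 136178.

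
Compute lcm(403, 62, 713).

18538

403 = 13 × 31
62 = 2 × 31
713 = 23 × 31
LCM(403, 62, 713) = 2 × 13 × 23 × 31 = 18538.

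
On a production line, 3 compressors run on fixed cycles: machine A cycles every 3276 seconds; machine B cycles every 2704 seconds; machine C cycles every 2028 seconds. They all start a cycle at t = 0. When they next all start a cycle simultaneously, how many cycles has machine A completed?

52 cycles

All finish a whole number of cycles simultaneously at t = LCM of the periods.
3276 = 2^2 × 3^2 × 7 × 13
2704 = 2^4 × 13^2
2028 = 2^2 × 3 × 13^2
LCM(3276, 2704, 2028) = 2^4 × 3^2 × 7 × 13^2 = 170352.
Cycles for period 3276: 170352 / 3276 = 52.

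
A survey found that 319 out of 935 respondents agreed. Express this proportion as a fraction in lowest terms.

319 = 11 × 29
935 = 5 × 11 × 17
gcd(319, 935) = 11.
Divide numerator and denominator by 11: 319/935 = 29/85.

29/85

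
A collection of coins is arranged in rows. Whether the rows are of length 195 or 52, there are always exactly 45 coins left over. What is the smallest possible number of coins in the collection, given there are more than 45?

825

N − 45 must be a common multiple of 195 and 52.
195 = 3 × 5 × 13
52 = 2^2 × 13
LCM(195, 52) = 2^2 × 3 × 5 × 13 = 780.
Smallest N > 45 is LCM + 45 = 780 + 45 = 825.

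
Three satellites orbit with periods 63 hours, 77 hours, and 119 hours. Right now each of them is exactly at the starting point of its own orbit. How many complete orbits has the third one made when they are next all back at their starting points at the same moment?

The first common completion time is the LCM of the periods.
63 = 3^2 × 7
77 = 7 × 11
119 = 7 × 17
LCM(63, 77, 119) = 3^2 × 7 × 11 × 17 = 11781.
Orbits for period 119: 11781 / 119 = 99.

99 orbits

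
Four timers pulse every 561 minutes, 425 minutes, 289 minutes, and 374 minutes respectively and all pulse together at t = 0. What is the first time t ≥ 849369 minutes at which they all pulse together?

953700 minutes

Joint pulses occur at multiples of LCM(561, 425, 289, 374).
561 = 3 × 11 × 17
425 = 5^2 × 17
289 = 17^2
374 = 2 × 11 × 17
LCM(561, 425, 289, 374) = 2 × 3 × 5^2 × 11 × 17^2 = 476850.
Smallest multiple of 476850 that is ≥ 849369: ⌈849369/476850⌉ × 476850 = 2 × 476850 = 953700.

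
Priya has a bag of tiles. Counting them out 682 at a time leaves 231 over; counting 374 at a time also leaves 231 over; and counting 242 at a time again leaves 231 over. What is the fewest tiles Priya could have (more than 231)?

N − 231 must be a common multiple of 682, 374, and 242.
682 = 2 × 11 × 31
374 = 2 × 11 × 17
242 = 2 × 11^2
LCM(682, 374, 242) = 2 × 11^2 × 17 × 31 = 127534.
Smallest N > 231 is LCM + 231 = 127534 + 231 = 127765.

127765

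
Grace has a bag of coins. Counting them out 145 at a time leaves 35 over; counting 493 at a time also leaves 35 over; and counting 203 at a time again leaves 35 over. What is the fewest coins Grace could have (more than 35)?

17290

N − 35 must be a common multiple of 145, 493, and 203.
145 = 5 × 29
493 = 17 × 29
203 = 7 × 29
LCM(145, 493, 203) = 5 × 7 × 17 × 29 = 17255.
Smallest N > 35 is LCM + 35 = 17255 + 35 = 17290.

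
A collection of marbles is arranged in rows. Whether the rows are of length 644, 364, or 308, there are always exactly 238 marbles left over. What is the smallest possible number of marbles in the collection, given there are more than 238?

92330

N − 238 must be a common multiple of 644, 364, and 308.
644 = 2^2 × 7 × 23
364 = 2^2 × 7 × 13
308 = 2^2 × 7 × 11
LCM(644, 364, 308) = 2^2 × 7 × 11 × 13 × 23 = 92092.
Smallest N > 238 is LCM + 238 = 92092 + 238 = 92330.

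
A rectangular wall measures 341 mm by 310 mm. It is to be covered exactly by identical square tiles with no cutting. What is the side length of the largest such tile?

By the Euclidean algorithm:
341 = 1 × 310 + 31
310 = 10 × 31 + 0
gcd(341, 310) = 31.

31 mm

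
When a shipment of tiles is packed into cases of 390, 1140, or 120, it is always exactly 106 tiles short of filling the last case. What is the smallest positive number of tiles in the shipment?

Being 106 short of a full case of size k means N ≡ −106 (mod k), i.e. N + 106 is a multiple of each size.
390 = 2 × 3 × 5 × 13
1140 = 2^2 × 3 × 5 × 19
120 = 2^3 × 3 × 5
LCM(390, 1140, 120) = 2^3 × 3 × 5 × 13 × 19 = 29640.
Smallest positive N is 29640 − 106 = 29534.

29534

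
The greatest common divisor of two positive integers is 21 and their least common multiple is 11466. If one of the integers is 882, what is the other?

For two integers, gcd × lcm = product, so the other is (21 × 11466) / 882 = 240786 / 882 = 273.

273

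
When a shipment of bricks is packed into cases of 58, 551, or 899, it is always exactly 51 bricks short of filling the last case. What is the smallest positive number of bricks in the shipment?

34111

Being 51 short of a full case of size k means N ≡ −51 (mod k), i.e. N + 51 is a multiple of each size.
58 = 2 × 29
551 = 19 × 29
899 = 29 × 31
LCM(58, 551, 899) = 2 × 19 × 29 × 31 = 34162.
Smallest positive N is 34162 − 51 = 34111.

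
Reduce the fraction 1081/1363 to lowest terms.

1081 = 23 × 47
1363 = 29 × 47
gcd(1081, 1363) = 47.
Divide numerator and denominator by 47: 1081/1363 = 23/29.

23/29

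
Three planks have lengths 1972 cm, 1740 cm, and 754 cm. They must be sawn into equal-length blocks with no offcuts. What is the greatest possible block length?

This is the greatest common divisor of 1972, 1740, and 754.
1972 = 2^2 × 17 × 29
1740 = 2^2 × 3 × 5 × 29
754 = 2 × 13 × 29
gcd(1972, 1740, 754) = 2 × 29 = 58.

58 cm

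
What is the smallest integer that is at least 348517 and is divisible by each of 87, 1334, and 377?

The integer must be a common multiple of 87, 1334, and 377, so a multiple of their LCM.
87 = 3 × 29
1334 = 2 × 23 × 29
377 = 13 × 29
LCM(87, 1334, 377) = 2 × 3 × 13 × 23 × 29 = 52026.
Smallest multiple of 52026 that is ≥ 348517: ⌈348517/52026⌉ × 52026 = 7 × 52026 = 364182.

364182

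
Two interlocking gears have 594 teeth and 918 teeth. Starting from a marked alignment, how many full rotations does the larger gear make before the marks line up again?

All finish a whole number of cycles simultaneously at t = LCM of the periods.
594 = 2 × 3^3 × 11
918 = 2 × 3^3 × 17
LCM(594, 918) = 2 × 3^3 × 11 × 17 = 10098.
Rotations for period 918: 10098 / 918 = 11.

11 rotations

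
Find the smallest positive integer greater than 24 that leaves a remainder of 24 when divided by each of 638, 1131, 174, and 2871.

74670

N − 24 must be a common multiple of 638, 1131, 174, and 2871.
638 = 2 × 11 × 29
1131 = 3 × 13 × 29
174 = 2 × 3 × 29
2871 = 3^2 × 11 × 29
LCM(638, 1131, 174, 2871) = 2 × 3^2 × 11 × 13 × 29 = 74646.
Smallest N > 24 is LCM + 24 = 74646 + 24 = 74670.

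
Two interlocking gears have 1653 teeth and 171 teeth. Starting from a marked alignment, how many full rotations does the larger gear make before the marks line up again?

They are all back at their starting positions together after one LCM of the periods.
1653 = 3 × 19 × 29
171 = 3^2 × 19
LCM(1653, 171) = 3^2 × 19 × 29 = 4959.
Rotations for period 1653: 4959 / 1653 = 3.

3 rotations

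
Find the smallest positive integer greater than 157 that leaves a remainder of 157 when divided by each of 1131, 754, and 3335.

N − 157 must be a common multiple of 1131, 754, and 3335.
1131 = 3 × 13 × 29
754 = 2 × 13 × 29
3335 = 5 × 23 × 29
LCM(1131, 754, 3335) = 2 × 3 × 5 × 13 × 23 × 29 = 260130.
Smallest N > 157 is LCM + 157 = 260130 + 157 = 260287.

260287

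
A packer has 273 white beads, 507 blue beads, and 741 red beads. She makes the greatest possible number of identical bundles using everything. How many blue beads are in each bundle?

Number of bundles = gcd(273, 507, 741).
273 = 3 × 7 × 13
507 = 3 × 13^2
741 = 3 × 13 × 19
gcd(273, 507, 741) = 3 × 13 = 39.
blue beads per bundle = 507 / 39 = 13.

13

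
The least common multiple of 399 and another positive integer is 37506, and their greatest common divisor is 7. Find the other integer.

658

gcd × lcm = product of the two integers, so the other integer is (7 × 37506) / 399 = 658.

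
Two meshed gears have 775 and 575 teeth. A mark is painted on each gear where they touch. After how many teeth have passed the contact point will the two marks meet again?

17825 teeth

They coincide at every common multiple of the periods; the first is the LCM.
775 = 5^2 × 31
575 = 5^2 × 23
LCM(775, 575) = 5^2 × 23 × 31 = 17825.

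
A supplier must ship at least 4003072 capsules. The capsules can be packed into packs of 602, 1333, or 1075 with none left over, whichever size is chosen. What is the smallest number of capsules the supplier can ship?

The number of capsules must be a common multiple of 602, 1333, and 1075, so a multiple of their LCM.
602 = 2 × 7 × 43
1333 = 31 × 43
1075 = 5^2 × 43
LCM(602, 1333, 1075) = 2 × 5^2 × 7 × 31 × 43 = 466550.
Smallest multiple of 466550 that is ≥ 4003072: ⌈4003072/466550⌉ × 466550 = 9 × 466550 = 4198950.

4198950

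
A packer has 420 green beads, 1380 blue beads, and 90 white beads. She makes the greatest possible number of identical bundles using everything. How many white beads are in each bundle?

Number of bundles = gcd(420, 1380, 90).
420 = 2^2 × 3 × 5 × 7
1380 = 2^2 × 3 × 5 × 23
90 = 2 × 3^2 × 5
gcd(420, 1380, 90) = 2 × 3 × 5 = 30.
white beads per bundle = 90 / 30 = 3.

3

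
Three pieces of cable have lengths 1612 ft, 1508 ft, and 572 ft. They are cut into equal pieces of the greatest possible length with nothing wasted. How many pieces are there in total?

Piece length = gcd(1612, 1508, 572).
1612 = 2^2 × 13 × 31
1508 = 2^2 × 13 × 29
572 = 2^2 × 11 × 13
gcd(1612, 1508, 572) = 2^2 × 13 = 52.
Total pieces = 1612/52 + 1508/52 + 572/52 = 31 + 29 + 11 = 71.

71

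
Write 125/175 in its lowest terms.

125 = 5^3
175 = 5^2 × 7
gcd(125, 175) = 5^2 = 25.
Divide numerator and denominator by 25: 125/175 = 5/7.

5/7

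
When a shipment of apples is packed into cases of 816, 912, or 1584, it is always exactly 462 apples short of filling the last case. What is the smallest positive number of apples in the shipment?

Being 462 short of a full case of size k means N ≡ −462 (mod k), i.e. N + 462 is a multiple of each size.
816 = 2^4 × 3 × 17
912 = 2^4 × 3 × 19
1584 = 2^4 × 3^2 × 11
LCM(816, 912, 1584) = 2^4 × 3^2 × 11 × 17 × 19 = 511632.
Smallest positive N is 511632 − 462 = 511170.

511170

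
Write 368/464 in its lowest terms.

368 = 2^4 × 23
464 = 2^4 × 29
gcd(368, 464) = 2^4 = 16.
Divide numerator and denominator by 16: 368/464 = 23/29.

23/29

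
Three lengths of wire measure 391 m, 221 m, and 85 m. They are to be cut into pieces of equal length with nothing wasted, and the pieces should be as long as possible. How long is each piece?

17 m

The greatest length dividing all of 391, 221, and 85 is their gcd.
391 = 17 × 23
221 = 13 × 17
85 = 5 × 17
gcd(391, 221, 85) = 17.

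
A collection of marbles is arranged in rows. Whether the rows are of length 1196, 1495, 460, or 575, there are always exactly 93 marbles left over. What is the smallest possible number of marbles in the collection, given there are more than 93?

29993

N − 93 must be a common multiple of 1196, 1495, 460, and 575.
1196 = 2^2 × 13 × 23
1495 = 5 × 13 × 23
460 = 2^2 × 5 × 23
575 = 5^2 × 23
LCM(1196, 1495, 460, 575) = 2^2 × 5^2 × 13 × 23 = 29900.
Smallest N > 93 is LCM + 93 = 29900 + 93 = 29993.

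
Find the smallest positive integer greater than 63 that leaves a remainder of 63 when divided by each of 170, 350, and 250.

N − 63 must be a common multiple of 170, 350, and 250.
170 = 2 × 5 × 17
350 = 2 × 5^2 × 7
250 = 2 × 5^3
LCM(170, 350, 250) = 2 × 5^3 × 7 × 17 = 29750.
Smallest N > 63 is LCM + 63 = 29750 + 63 = 29813.

29813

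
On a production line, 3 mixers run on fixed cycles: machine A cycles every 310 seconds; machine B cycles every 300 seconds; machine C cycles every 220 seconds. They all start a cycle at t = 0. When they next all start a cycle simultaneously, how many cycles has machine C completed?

All finish a whole number of cycles simultaneously at t = LCM of the periods.
310 = 2 × 5 × 31
300 = 2^2 × 3 × 5^2
220 = 2^2 × 5 × 11
LCM(310, 300, 220) = 2^2 × 3 × 5^2 × 11 × 31 = 102300.
Cycles for period 220: 102300 / 220 = 465.

465 cycles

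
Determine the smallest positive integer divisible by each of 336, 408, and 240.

336 = 2^4 × 3 × 7
408 = 2^3 × 3 × 17
240 = 2^4 × 3 × 5
LCM(336, 408, 240) = 2^4 × 3 × 5 × 7 × 17 = 28560.

28560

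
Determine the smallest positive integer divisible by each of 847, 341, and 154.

52514

847 = 7 × 11^2
341 = 11 × 31
154 = 2 × 7 × 11
LCM(847, 341, 154) = 2 × 7 × 11^2 × 31 = 52514.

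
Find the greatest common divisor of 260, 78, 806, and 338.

260 = 2^2 × 5 × 13
78 = 2 × 3 × 13
806 = 2 × 13 × 31
338 = 2 × 13^2
gcd(260, 78, 806, 338) = 2 × 13 = 26.

26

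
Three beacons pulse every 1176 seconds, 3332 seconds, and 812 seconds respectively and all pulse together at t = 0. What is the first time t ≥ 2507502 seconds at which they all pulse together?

Joint pulses occur at multiples of LCM(1176, 3332, 812).
1176 = 2^3 × 3 × 7^2
3332 = 2^2 × 7^2 × 17
812 = 2^2 × 7 × 29
LCM(1176, 3332, 812) = 2^3 × 3 × 7^2 × 17 × 29 = 579768.
Smallest multiple of 579768 that is ≥ 2507502: ⌈2507502/579768⌉ × 579768 = 5 × 579768 = 2898840.

2898840 seconds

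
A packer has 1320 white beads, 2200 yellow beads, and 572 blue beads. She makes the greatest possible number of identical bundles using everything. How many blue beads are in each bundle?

Number of bundles = gcd(1320, 2200, 572).
1320 = 2^3 × 3 × 5 × 11
2200 = 2^3 × 5^2 × 11
572 = 2^2 × 11 × 13
gcd(1320, 2200, 572) = 2^2 × 11 = 44.
blue beads per bundle = 572 / 44 = 13.

13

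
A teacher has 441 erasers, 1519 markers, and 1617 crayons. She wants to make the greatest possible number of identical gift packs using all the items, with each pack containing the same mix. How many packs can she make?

The pack count must divide each quantity, so the greatest is gcd(441, 1519, 1617).
441 = 3^2 × 7^2
1519 = 7^2 × 31
1617 = 3 × 7^2 × 11
gcd(441, 1519, 1617) = 7^2 = 49.

49 packs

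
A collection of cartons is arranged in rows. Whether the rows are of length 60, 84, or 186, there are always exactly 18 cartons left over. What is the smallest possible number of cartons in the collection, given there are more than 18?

N − 18 must be a common multiple of 60, 84, and 186.
60 = 2^2 × 3 × 5
84 = 2^2 × 3 × 7
186 = 2 × 3 × 31
LCM(60, 84, 186) = 2^2 × 3 × 5 × 7 × 31 = 13020.
Smallest N > 18 is LCM + 18 = 13020 + 18 = 13038.

13038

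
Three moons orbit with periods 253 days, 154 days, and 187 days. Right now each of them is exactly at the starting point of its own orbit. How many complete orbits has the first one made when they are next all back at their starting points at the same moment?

238 orbits

The first common completion time is the LCM of the periods.
253 = 11 × 23
154 = 2 × 7 × 11
187 = 11 × 17
LCM(253, 154, 187) = 2 × 7 × 11 × 17 × 23 = 60214.
Orbits for period 253: 60214 / 253 = 238.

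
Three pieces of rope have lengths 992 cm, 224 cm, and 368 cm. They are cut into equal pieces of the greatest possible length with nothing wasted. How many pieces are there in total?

Piece length = gcd(992, 224, 368).
992 = 2^5 × 31
224 = 2^5 × 7
368 = 2^4 × 23
gcd(992, 224, 368) = 2^4 = 16.
Total pieces = 992/16 + 224/16 + 368/16 = 62 + 14 + 23 = 99.

99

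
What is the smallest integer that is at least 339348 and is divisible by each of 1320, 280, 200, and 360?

The integer must be a common multiple of 1320, 280, 200, and 360, so a multiple of their LCM.
1320 = 2^3 × 3 × 5 × 11
280 = 2^3 × 5 × 7
200 = 2^3 × 5^2
360 = 2^3 × 3^2 × 5
LCM(1320, 280, 200, 360) = 2^3 × 3^2 × 5^2 × 7 × 11 = 138600.
Smallest multiple of 138600 that is ≥ 339348: ⌈339348/138600⌉ × 138600 = 3 × 138600 = 415800.

415800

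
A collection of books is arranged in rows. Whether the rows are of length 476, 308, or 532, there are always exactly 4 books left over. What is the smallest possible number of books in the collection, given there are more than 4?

N − 4 must be a common multiple of 476, 308, and 532.
476 = 2^2 × 7 × 17
308 = 2^2 × 7 × 11
532 = 2^2 × 7 × 19
LCM(476, 308, 532) = 2^2 × 7 × 11 × 17 × 19 = 99484.
Smallest N > 4 is LCM + 4 = 99484 + 4 = 99488.

99488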